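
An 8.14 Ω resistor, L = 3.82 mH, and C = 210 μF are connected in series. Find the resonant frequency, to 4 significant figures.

ω₀ = 1/√(LC) = 1/√(0.00382 × 0.00021) = 1116 rad/s
f₀ = ω₀/(2π) = 177.7 Hz

177.7 Hz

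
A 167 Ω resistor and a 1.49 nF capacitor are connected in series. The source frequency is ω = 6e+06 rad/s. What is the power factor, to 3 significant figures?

0.831

X_C = 1/(ωC) = 112 Ω
Z = 167 − j112 Ω
|Z| = √(167² + 112²) = 201 Ω
∠Z = arctan(-112/167) = -33.8°
cos φ = cos(-33.8°) = 0.831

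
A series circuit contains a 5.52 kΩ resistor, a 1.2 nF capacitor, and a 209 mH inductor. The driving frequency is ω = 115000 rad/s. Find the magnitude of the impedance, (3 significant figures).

17700 Ω

X_L = ωL = 24000 Ω
X_C = 1/(ωC) = 7250 Ω
Net reactance X = X_L − X_C = 16800 Ω
Z = 5520 + j16800 Ω
|Z| = √(5520² + 16800²) = 17700 Ω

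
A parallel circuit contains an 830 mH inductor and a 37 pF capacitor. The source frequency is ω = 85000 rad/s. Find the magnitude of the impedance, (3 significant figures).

X_L = ωL = 70600 Ω
X_C = 1/(ωC) = 318000 Ω
Parallel: admittances add. Y = 1/(jωL) + jωC
Y = (0 − j1.1e-05) S
|Y| = 1.1e-05 S → |Z| = 1/|Y| = 90700 Ω, ∠Z = −∠Y = 90.0°

90700 Ω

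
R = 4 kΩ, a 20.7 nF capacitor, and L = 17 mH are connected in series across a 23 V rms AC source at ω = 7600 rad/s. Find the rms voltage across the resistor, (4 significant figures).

12.43 V

X_L = ωL = 129.2 Ω
X_C = 1/(ωC) = 6356 Ω
Net reactance X = X_L − X_C = -6227 Ω
Z = 4000 − j6227 Ω
|Z| = √(4000² + 6227²) = 7401 Ω
I = V/|Z| = 3.108 mA
V_R = I·|Z_R| = 0.003108 × 4000 = 12.43 V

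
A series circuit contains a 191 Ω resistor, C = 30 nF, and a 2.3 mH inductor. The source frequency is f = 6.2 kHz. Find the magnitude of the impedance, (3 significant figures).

ω = 2πf = 38960 rad/s
X_L = ωL = 89.6 Ω
X_C = 1/(ωC) = 856 Ω
Net reactance X = X_L − X_C = -766 Ω
Z = 191 − j766 Ω
|Z| = √(191² + 766²) = 790 Ω

790 Ω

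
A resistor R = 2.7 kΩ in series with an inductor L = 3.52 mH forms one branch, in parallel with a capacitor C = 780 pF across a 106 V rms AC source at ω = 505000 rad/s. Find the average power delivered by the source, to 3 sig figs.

2.90 W

X_L = ωL = 1780 Ω
X_C = 1/(ωC) = 2540 Ω
Branch 1 (R+jX_L): Z₁ = 2700 + j1780 Ω, |Z₁| = 3230 Ω
Branch 2 (−jX_C): Z₂ = −j2540 Ω
Parallel: Z = Z₁Z₂/(Z₁+Z₂), |Z| = 2930 Ω, ∠Z = -40.9°
I = V/|Z| = 36.2 mA
P = VI cos φ = 106 × 0.0362 × cos(-40.9°) = 2.90 W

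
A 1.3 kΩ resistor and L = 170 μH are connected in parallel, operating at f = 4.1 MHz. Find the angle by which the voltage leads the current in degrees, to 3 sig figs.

16.5°

ω = 2πf = 2.576e+07 rad/s
X_L = ωL = 4380 Ω
Parallel: admittances add. Y = 1/R + 1/(jωL)
Y = (0.000769 − j0.000228) S
|Y| = 0.000802 S → |Z| = 1/|Y| = 1250 Ω, ∠Z = −∠Y = 16.5°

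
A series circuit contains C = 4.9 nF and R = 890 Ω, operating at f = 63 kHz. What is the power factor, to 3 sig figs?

0.865

ω = 2πf = 395800 rad/s
X_C = 1/(ωC) = 516 Ω
Z = 890 − j516 Ω
|Z| = √(890² + 516²) = 1030 Ω
∠Z = arctan(-516/890) = -30.1°
cos φ = cos(-30.1°) = 0.865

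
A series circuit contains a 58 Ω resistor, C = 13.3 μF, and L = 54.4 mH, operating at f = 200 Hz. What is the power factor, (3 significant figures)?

ω = 2πf = 1257 rad/s
X_L = ωL = 68.4 Ω
X_C = 1/(ωC) = 59.8 Ω
Net reactance X = X_L − X_C = 8.53 Ω
Z = 58.0 + j8.53 Ω
|Z| = √(58.0² + 8.53²) = 58.6 Ω
∠Z = arctan(8.53/58.0) = 8.36°
cos φ = cos(8.36°) = 0.989

0.989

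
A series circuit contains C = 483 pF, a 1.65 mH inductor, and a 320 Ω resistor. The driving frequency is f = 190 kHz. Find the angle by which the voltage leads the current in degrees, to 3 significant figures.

ω = 2πf = 1.194e+06 rad/s
X_L = ωL = 1970 Ω
X_C = 1/(ωC) = 1730 Ω
Net reactance X = X_L − X_C = 235 Ω
Z = 320 + j235 Ω
|Z| = √(320² + 235²) = 397 Ω
∠Z = arctan(235/320) = 36.4°

36.4°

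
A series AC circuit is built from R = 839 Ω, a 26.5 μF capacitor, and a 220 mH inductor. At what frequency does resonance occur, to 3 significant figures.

65.9 Hz

ω₀ = 1/√(LC) = 1/√(0.22 × 2.65e-05) = 414.2 rad/s
f₀ = ω₀/(2π) = 65.9 Hz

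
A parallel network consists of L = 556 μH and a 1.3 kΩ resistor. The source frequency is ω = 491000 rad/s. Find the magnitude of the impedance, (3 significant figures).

X_L = ωL = 273 Ω
Parallel: admittances add. Y = 1/R + 1/(jωL)
Y = (0.000769 − j0.00366) S
|Y| = 0.00374 S → |Z| = 1/|Y| = 267 Ω, ∠Z = −∠Y = 78.1°

267 Ω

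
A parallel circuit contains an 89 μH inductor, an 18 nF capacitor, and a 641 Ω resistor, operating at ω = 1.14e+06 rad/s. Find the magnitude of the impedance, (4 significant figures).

X_L = ωL = 101.5 Ω
X_C = 1/(ωC) = 48.73 Ω
Parallel: admittances add. Y = 1/R + 1/(jωL) + jωC
Y = (0.001560 + j0.01066) S
|Y| = 0.01078 S → |Z| = 1/|Y| = 92.79 Ω, ∠Z = −∠Y = -81.68°

92.79 Ω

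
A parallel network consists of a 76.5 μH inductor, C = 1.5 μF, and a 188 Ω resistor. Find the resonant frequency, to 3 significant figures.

14.9 kHz

ω₀ = 1/√(LC) = 1/√(7.65e-05 × 1.5e-06) = 93350 rad/s
f₀ = ω₀/(2π) = 14.9 kHz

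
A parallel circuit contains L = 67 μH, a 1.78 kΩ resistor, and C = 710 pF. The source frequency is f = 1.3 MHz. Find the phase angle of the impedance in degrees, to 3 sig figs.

-81.9°

ω = 2πf = 8.168e+06 rad/s
X_L = ωL = 547 Ω
X_C = 1/(ωC) = 172 Ω
Parallel: admittances add. Y = 1/R + 1/(jωL) + jωC
Y = (0.000562 + j0.00397) S
|Y| = 0.00401 S → |Z| = 1/|Y| = 249 Ω, ∠Z = −∠Y = -81.9°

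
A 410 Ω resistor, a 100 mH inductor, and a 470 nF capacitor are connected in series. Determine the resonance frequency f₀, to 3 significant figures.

734 Hz

ω₀ = 1/√(LC) = 1/√(0.1 × 4.7e-07) = 4613 rad/s
f₀ = ω₀/(2π) = 734 Hz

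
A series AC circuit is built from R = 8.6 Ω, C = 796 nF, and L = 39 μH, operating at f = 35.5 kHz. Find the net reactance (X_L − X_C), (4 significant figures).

3.067 Ω

ω = 2πf = 223100 rad/s
X_L = ωL = 8.699 Ω
X_C = 1/(ωC) = 5.632 Ω
X = 8.699 − 5.632 = 3.067 Ω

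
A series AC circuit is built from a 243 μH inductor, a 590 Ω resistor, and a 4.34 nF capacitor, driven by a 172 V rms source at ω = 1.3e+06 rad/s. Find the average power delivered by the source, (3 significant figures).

47.5 W

X_L = ωL = 316 Ω
X_C = 1/(ωC) = 177 Ω
Net reactance X = X_L − X_C = 139 Ω
Z = 590 + j139 Ω
|Z| = √(590² + 139²) = 606 Ω
∠Z = arctan(139/590) = 13.2°
I = V/|Z| = 284 mA
P = VI cos φ = 172 × 0.284 × cos(13.2°) = 47.5 W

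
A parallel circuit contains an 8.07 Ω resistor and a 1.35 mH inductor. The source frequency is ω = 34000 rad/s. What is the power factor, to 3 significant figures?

X_L = ωL = 45.9 Ω
Parallel: admittances add. Y = 1/R + 1/(jωL)
Y = (0.124 − j0.0218) S
|Y| = 0.126 S → |Z| = 1/|Y| = 7.95 Ω, ∠Z = −∠Y = 9.97°
cos φ = cos(9.97°) = 0.985

0.985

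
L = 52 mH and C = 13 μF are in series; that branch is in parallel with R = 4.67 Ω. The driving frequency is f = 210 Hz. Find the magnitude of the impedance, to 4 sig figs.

ω = 2πf = 1319 rad/s
X_L = ωL = 68.61 Ω
X_C = 1/(ωC) = 58.30 Ω
Branch 1: Z₁ = R = 4.670 Ω
Branch 2 (series LC): Z₂ = j(X_L − X_C) = j10.31 Ω
Parallel: Z = Z₁Z₂/(Z₁+Z₂), |Z| = 4.254 Ω, ∠Z = 24.36°

4.254 Ω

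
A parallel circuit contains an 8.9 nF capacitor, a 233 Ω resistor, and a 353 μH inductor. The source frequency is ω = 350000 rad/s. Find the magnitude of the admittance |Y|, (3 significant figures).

X_L = ωL = 124 Ω
X_C = 1/(ωC) = 321 Ω
Parallel: admittances add. Y = 1/R + 1/(jωL) + jωC
Y = (0.00429 − j0.00498) S
|Y| = 0.00657 S → |Z| = 1/|Y| = 152 Ω, ∠Z = −∠Y = 49.2°

6.57 mS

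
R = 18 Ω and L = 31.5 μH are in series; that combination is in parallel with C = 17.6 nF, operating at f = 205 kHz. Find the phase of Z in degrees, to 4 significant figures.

-12.80°

ω = 2πf = 1.288e+06 rad/s
X_L = ωL = 40.57 Ω
X_C = 1/(ωC) = 44.11 Ω
Branch 1 (R+jX_L): Z₁ = 18.00 + j40.57 Ω, |Z₁| = 44.39 Ω
Branch 2 (−jX_C): Z₂ = −j44.11 Ω
Parallel: Z = Z₁Z₂/(Z₁+Z₂), |Z| = 106.7 Ω, ∠Z = -12.80°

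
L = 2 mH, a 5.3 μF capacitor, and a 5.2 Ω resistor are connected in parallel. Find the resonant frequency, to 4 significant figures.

ω₀ = 1/√(LC) = 1/√(0.002 × 5.3e-06) = 9713 rad/s
f₀ = ω₀/(2π) = 1.546 kHz

1.546 kHz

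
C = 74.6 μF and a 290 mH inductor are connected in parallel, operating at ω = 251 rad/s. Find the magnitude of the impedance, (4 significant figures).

X_L = ωL = 72.79 Ω
X_C = 1/(ωC) = 53.41 Ω
Parallel: admittances add. Y = 1/(jωL) + jωC
Y = (0 + j0.004986) S
|Y| = 0.004986 S → |Z| = 1/|Y| = 200.5 Ω, ∠Z = −∠Y = -90.00°

200.5 Ω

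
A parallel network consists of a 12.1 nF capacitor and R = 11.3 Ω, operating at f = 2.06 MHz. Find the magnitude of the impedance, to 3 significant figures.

ω = 2πf = 1.294e+07 rad/s
X_C = 1/(ωC) = 6.39 Ω
Parallel: admittances add. Y = 1/R + jωC
Y = (0.0885 + j0.157) S
|Y| = 0.180 S → |Z| = 1/|Y| = 5.56 Ω, ∠Z = −∠Y = -60.5°

5.56 Ω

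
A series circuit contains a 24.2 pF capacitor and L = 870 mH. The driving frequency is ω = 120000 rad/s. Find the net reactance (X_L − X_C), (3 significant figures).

X_L = ωL = 104000 Ω
X_C = 1/(ωC) = 344000 Ω
X = 104000 − 344000 = -240000 Ω

-240000 Ω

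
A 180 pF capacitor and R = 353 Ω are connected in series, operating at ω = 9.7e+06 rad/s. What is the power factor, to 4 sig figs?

0.5247

X_C = 1/(ωC) = 572.7 Ω
Z = 353.0 − j572.7 Ω
|Z| = √(353.0² + 572.7²) = 672.8 Ω
∠Z = arctan(-572.7/353.0) = -58.35°
cos φ = cos(-58.35°) = 0.5247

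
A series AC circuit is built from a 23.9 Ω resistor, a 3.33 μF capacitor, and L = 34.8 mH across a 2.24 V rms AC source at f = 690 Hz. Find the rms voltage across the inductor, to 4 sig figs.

ω = 2πf = 4335 rad/s
X_L = ωL = 150.9 Ω
X_C = 1/(ωC) = 69.27 Ω
Net reactance X = X_L − X_C = 81.60 Ω
Z = 23.90 + j81.60 Ω
|Z| = √(23.90² + 81.60²) = 85.03 Ω
I = V/|Z| = 26.34 mA
V_L = I·|Z_L| = 0.02634 × 150.9 = 3.974 V

3.974 V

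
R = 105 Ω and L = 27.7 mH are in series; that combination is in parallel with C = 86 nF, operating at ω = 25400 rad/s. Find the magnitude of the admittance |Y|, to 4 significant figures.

820.7 μS

X_L = ωL = 703.6 Ω
X_C = 1/(ωC) = 457.8 Ω
Branch 1 (R+jX_L): Z₁ = 105.0 + j703.6 Ω, |Z₁| = 711.4 Ω
Branch 2 (−jX_C): Z₂ = −j457.8 Ω
Parallel: Z = Z₁Z₂/(Z₁+Z₂), |Z| = 1218 Ω, ∠Z = -75.36°
|Y| = 1/|Z| = 820.7 μS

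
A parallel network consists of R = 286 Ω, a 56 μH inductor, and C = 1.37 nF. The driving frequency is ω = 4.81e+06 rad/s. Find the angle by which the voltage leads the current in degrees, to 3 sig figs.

-39.5°

X_L = ωL = 269 Ω
X_C = 1/(ωC) = 152 Ω
Parallel: admittances add. Y = 1/R + 1/(jωL) + jωC
Y = (0.00350 + j0.00288) S
|Y| = 0.00453 S → |Z| = 1/|Y| = 221 Ω, ∠Z = −∠Y = -39.5°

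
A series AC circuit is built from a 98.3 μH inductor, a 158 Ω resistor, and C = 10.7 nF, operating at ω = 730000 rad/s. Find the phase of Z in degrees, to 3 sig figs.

X_L = ωL = 71.8 Ω
X_C = 1/(ωC) = 128 Ω
Net reactance X = X_L − X_C = -56.3 Ω
Z = 158 − j56.3 Ω
|Z| = √(158² + 56.3²) = 168 Ω
∠Z = arctan(-56.3/158) = -19.6°

-19.6°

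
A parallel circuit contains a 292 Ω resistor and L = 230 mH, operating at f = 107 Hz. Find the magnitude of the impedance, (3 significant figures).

ω = 2πf = 672.3 rad/s
X_L = ωL = 155 Ω
Parallel: admittances add. Y = 1/R + 1/(jωL)
Y = (0.00342 − j0.00647) S
|Y| = 0.00732 S → |Z| = 1/|Y| = 137 Ω, ∠Z = −∠Y = 62.1°

137 Ω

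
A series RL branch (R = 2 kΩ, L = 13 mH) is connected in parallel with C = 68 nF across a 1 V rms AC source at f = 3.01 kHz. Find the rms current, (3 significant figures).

ω = 2πf = 18910 rad/s
X_L = ωL = 246 Ω
X_C = 1/(ωC) = 778 Ω
Branch 1 (R+jX_L): Z₁ = 2000 + j246 Ω, |Z₁| = 2020 Ω
Branch 2 (−jX_C): Z₂ = −j778 Ω
Parallel: Z = Z₁Z₂/(Z₁+Z₂), |Z| = 757 Ω, ∠Z = -68.1°
I = V/|Z| = 1/757 = 1.32 mA

1.32 mA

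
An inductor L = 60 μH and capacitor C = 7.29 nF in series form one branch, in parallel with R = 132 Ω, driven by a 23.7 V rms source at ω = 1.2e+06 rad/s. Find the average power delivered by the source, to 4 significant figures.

X_L = ωL = 72.00 Ω
X_C = 1/(ωC) = 114.3 Ω
Branch 1: Z₁ = R = 132.0 Ω
Branch 2 (series LC): Z₂ = j(X_L − X_C) = −j42.31 Ω
Parallel: Z = Z₁Z₂/(Z₁+Z₂), |Z| = 40.29 Ω, ∠Z = -72.23°
I = V/|Z| = 588.2 mA
P = VI cos φ = 23.7 × 0.5882 × cos(-72.23°) = 4.255 W

4.255 W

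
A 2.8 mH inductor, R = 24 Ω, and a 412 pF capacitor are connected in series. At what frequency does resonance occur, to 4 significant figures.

ω₀ = 1/√(LC) = 1/√(0.0028 × 4.12e-10) = 931000 rad/s
f₀ = ω₀/(2π) = 148.2 kHz

148.2 kHz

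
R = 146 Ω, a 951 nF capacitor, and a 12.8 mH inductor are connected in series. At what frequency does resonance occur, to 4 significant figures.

1.443 kHz

ω₀ = 1/√(LC) = 1/√(0.0128 × 9.51e-07) = 9064 rad/s
f₀ = ω₀/(2π) = 1.443 kHz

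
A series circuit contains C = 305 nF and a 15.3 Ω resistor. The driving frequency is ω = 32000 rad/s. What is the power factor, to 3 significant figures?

0.148

X_C = 1/(ωC) = 102 Ω
Z = 15.3 − j102 Ω
|Z| = √(15.3² + 102²) = 104 Ω
∠Z = arctan(-102/15.3) = -81.5°
cos φ = cos(-81.5°) = 0.148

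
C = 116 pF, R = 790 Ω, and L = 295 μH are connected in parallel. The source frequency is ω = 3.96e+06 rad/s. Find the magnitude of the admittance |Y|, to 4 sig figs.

X_L = ωL = 1168 Ω
X_C = 1/(ωC) = 2177 Ω
Parallel: admittances add. Y = 1/R + 1/(jωL) + jωC
Y = (0.001266 − j0.0003967) S
|Y| = 0.001327 S → |Z| = 1/|Y| = 753.9 Ω, ∠Z = −∠Y = 17.40°

1.327 mS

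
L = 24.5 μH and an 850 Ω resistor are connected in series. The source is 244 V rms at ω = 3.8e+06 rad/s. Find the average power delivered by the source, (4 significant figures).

69.21 W

X_L = ωL = 93.10 Ω
Z = 850.0 + j93.10 Ω
|Z| = √(850.0² + 93.10²) = 855.1 Ω
∠Z = arctan(93.10/850.0) = 6.251°
I = V/|Z| = 285.4 mA
P = VI cos φ = 244 × 0.2854 × cos(6.251°) = 69.21 W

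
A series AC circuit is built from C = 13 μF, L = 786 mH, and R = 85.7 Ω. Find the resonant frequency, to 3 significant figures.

ω₀ = 1/√(LC) = 1/√(0.786 × 1.3e-05) = 312.8 rad/s
f₀ = ω₀/(2π) = 49.8 Hz

49.8 Hz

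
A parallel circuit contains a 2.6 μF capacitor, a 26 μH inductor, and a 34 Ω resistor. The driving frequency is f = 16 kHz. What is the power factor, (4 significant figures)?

ω = 2πf = 100500 rad/s
X_L = ωL = 2.614 Ω
X_C = 1/(ωC) = 3.826 Ω
Parallel: admittances add. Y = 1/R + 1/(jωL) + jωC
Y = (0.02941 − j0.1212) S
|Y| = 0.1247 S → |Z| = 1/|Y| = 8.018 Ω, ∠Z = −∠Y = 76.36°
cos φ = cos(76.36°) = 0.2358

0.2358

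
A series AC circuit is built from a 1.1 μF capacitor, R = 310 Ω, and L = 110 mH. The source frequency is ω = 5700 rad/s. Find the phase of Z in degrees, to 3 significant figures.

X_L = ωL = 627 Ω
X_C = 1/(ωC) = 159 Ω
Net reactance X = X_L − X_C = 468 Ω
Z = 310 + j468 Ω
|Z| = √(310² + 468²) = 561 Ω
∠Z = arctan(468/310) = 56.5°

56.5°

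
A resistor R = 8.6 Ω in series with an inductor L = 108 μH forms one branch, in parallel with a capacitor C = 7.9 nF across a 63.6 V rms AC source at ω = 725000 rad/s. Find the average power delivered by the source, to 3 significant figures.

X_L = ωL = 78.3 Ω
X_C = 1/(ωC) = 175 Ω
Branch 1 (R+jX_L): Z₁ = 8.60 + j78.3 Ω, |Z₁| = 78.8 Ω
Branch 2 (−jX_C): Z₂ = −j175 Ω
Parallel: Z = Z₁Z₂/(Z₁+Z₂), |Z| = 142 Ω, ∠Z = 78.6°
I = V/|Z| = 447 mA
P = VI cos φ = 63.6 × 0.447 × cos(78.6°) = 5.61 W

5.61 W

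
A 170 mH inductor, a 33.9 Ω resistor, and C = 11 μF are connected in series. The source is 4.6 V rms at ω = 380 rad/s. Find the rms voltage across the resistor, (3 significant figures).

X_L = ωL = 64.6 Ω
X_C = 1/(ωC) = 239 Ω
Net reactance X = X_L − X_C = -175 Ω
Z = 33.9 − j175 Ω
|Z| = √(33.9² + 175²) = 178 Ω
I = V/|Z| = 25.9 mA
V_R = I·|Z_R| = 0.0259 × 33.9 = 0.877 V

0.877 V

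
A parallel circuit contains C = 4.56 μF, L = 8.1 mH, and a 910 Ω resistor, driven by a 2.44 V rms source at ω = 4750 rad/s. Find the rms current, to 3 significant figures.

10.9 mA

X_L = ωL = 38.5 Ω
X_C = 1/(ωC) = 46.2 Ω
Parallel: admittances add. Y = 1/R + 1/(jωL) + jωC
Y = (0.00110 − j0.00433) S
|Y| = 0.00447 S → |Z| = 1/|Y| = 224 Ω, ∠Z = −∠Y = 75.8°
I = V/|Z| = 2.44/224 = 10.9 mA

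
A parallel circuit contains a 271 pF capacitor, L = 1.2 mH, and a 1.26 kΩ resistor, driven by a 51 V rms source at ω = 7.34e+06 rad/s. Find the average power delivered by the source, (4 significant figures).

2.064 W

X_L = ωL = 8808 Ω
X_C = 1/(ωC) = 502.7 Ω
Parallel: admittances add. Y = 1/R + 1/(jωL) + jωC
Y = (0.0007937 + j0.001876) S
|Y| = 0.002037 S → |Z| = 1/|Y| = 491.0 Ω, ∠Z = −∠Y = -67.06°
I = V/|Z| = 103.9 mA
P = VI cos φ = 51 × 0.1039 × cos(-67.06°) = 2.064 W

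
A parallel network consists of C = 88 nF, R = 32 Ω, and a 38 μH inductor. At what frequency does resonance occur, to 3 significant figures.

87.0 kHz

ω₀ = 1/√(LC) = 1/√(3.8e-05 × 8.8e-08) = 546800 rad/s
f₀ = ω₀/(2π) = 87.0 kHz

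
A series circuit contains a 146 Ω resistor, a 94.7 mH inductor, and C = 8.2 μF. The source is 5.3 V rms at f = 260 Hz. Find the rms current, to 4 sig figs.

ω = 2πf = 1634 rad/s
X_L = ωL = 154.7 Ω
X_C = 1/(ωC) = 74.65 Ω
Net reactance X = X_L − X_C = 80.05 Ω
Z = 146.0 + j80.05 Ω
|Z| = √(146.0² + 80.05²) = 166.5 Ω
I = V/|Z| = 5.3/166.5 = 31.83 mA

31.83 mA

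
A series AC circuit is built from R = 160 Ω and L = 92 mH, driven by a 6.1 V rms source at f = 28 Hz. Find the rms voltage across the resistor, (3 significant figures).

6.07 V

ω = 2πf = 175.9 rad/s
X_L = ωL = 16.2 Ω
Z = 160 + j16.2 Ω
|Z| = √(160² + 16.2²) = 161 Ω
I = V/|Z| = 37.9 mA
V_R = I·|Z_R| = 0.0379 × 160 = 6.07 V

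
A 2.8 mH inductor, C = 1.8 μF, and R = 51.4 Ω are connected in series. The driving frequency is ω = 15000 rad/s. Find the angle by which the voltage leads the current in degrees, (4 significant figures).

5.515°

X_L = ωL = 42.00 Ω
X_C = 1/(ωC) = 37.04 Ω
Net reactance X = X_L − X_C = 4.963 Ω
Z = 51.40 + j4.963 Ω
|Z| = √(51.40² + 4.963²) = 51.64 Ω
∠Z = arctan(4.963/51.40) = 5.515°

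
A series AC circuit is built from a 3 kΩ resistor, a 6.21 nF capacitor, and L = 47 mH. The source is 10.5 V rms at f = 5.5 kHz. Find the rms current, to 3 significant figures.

2.46 mA

ω = 2πf = 34560 rad/s
X_L = ωL = 1620 Ω
X_C = 1/(ωC) = 4660 Ω
Net reactance X = X_L − X_C = -3040 Ω
Z = 3000 − j3040 Ω
|Z| = √(3000² + 3040²) = 4270 Ω
I = V/|Z| = 10.5/4270 = 2.46 mA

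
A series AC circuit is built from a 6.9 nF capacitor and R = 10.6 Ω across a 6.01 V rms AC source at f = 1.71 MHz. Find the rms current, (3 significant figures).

ω = 2πf = 1.074e+07 rad/s
X_C = 1/(ωC) = 13.5 Ω
Z = 10.6 − j13.5 Ω
|Z| = √(10.6² + 13.5²) = 17.2 Ω
I = V/|Z| = 6.01/17.2 = 350 mA

350 mA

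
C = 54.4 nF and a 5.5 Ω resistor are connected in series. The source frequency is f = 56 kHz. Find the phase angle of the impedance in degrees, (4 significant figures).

-83.99°

ω = 2πf = 351900 rad/s
X_C = 1/(ωC) = 52.24 Ω
Z = 5.500 − j52.24 Ω
|Z| = √(5.500² + 52.24²) = 52.53 Ω
∠Z = arctan(-52.24/5.500) = -83.99°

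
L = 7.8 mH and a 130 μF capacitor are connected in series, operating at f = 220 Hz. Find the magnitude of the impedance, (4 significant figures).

ω = 2πf = 1382 rad/s
X_L = ωL = 10.78 Ω
X_C = 1/(ωC) = 5.565 Ω
Net reactance X = X_L − X_C = 5.217 Ω
Z = j5.217 Ω
|Z| = √(0² + 5.217²) = 5.217 Ω

5.217 Ω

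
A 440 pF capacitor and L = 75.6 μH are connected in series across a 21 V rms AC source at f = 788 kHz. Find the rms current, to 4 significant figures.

ω = 2πf = 4.951e+06 rad/s
X_L = ωL = 374.3 Ω
X_C = 1/(ωC) = 459.0 Ω
Net reactance X = X_L − X_C = -84.72 Ω
Z = − j84.72 Ω
|Z| = √(0² + 84.72²) = 84.72 Ω
I = V/|Z| = 21/84.72 = 247.9 mA

247.9 mA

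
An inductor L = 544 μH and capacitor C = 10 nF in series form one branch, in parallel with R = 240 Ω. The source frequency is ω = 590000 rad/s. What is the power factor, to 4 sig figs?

X_L = ωL = 321.0 Ω
X_C = 1/(ωC) = 169.5 Ω
Branch 1: Z₁ = R = 240.0 Ω
Branch 2 (series LC): Z₂ = j(X_L − X_C) = j151.5 Ω
Parallel: Z = Z₁Z₂/(Z₁+Z₂), |Z| = 128.1 Ω, ∠Z = 57.74°
cos φ = cos(57.74°) = 0.5337

0.5337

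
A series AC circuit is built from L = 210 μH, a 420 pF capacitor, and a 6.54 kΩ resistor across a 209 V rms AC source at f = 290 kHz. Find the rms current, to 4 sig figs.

ω = 2πf = 1.822e+06 rad/s
X_L = ωL = 382.6 Ω
X_C = 1/(ωC) = 1307 Ω
Net reactance X = X_L − X_C = -924.0 Ω
Z = 6540 − j924.0 Ω
|Z| = √(6540² + 924.0²) = 6605 Ω
I = V/|Z| = 209/6605 = 31.64 mA

31.64 mA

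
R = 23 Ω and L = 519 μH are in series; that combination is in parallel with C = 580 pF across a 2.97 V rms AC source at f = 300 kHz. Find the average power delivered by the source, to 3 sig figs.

ω = 2πf = 1.885e+06 rad/s
X_L = ωL = 978 Ω
X_C = 1/(ωC) = 915 Ω
Branch 1 (R+jX_L): Z₁ = 23.0 + j978 Ω, |Z₁| = 979 Ω
Branch 2 (−jX_C): Z₂ = −j915 Ω
Parallel: Z = Z₁Z₂/(Z₁+Z₂), |Z| = 13200 Ω, ∠Z = -71.5°
I = V/|Z| = 224 μA
P = VI cos φ = 2.97 × 0.000224 × cos(-71.5°) = 212 μW

212 μW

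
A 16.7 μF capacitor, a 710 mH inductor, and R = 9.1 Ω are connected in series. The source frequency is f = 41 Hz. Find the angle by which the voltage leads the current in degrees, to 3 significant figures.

ω = 2πf = 257.6 rad/s
X_L = ωL = 183 Ω
X_C = 1/(ωC) = 232 Ω
Net reactance X = X_L − X_C = -49.5 Ω
Z = 9.10 − j49.5 Ω
|Z| = √(9.10² + 49.5²) = 50.4 Ω
∠Z = arctan(-49.5/9.10) = -79.6°

-79.6°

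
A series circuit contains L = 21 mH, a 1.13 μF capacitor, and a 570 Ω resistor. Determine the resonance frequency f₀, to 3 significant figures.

ω₀ = 1/√(LC) = 1/√(0.021 × 1.13e-06) = 6492 rad/s
f₀ = ω₀/(2π) = 1.03 kHz

1.03 kHz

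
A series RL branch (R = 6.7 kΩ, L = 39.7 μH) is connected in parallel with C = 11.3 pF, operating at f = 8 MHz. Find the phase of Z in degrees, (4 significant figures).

ω = 2πf = 5.027e+07 rad/s
X_L = ωL = 1996 Ω
X_C = 1/(ωC) = 1761 Ω
Branch 1 (R+jX_L): Z₁ = 6700 + j1996 Ω, |Z₁| = 6991 Ω
Branch 2 (−jX_C): Z₂ = −j1761 Ω
Parallel: Z = Z₁Z₂/(Z₁+Z₂), |Z| = 1836 Ω, ∠Z = -75.42°

-75.42°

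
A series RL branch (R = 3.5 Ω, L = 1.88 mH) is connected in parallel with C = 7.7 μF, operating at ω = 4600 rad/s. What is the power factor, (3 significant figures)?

0.532

X_L = ωL = 8.65 Ω
X_C = 1/(ωC) = 28.2 Ω
Branch 1 (R+jX_L): Z₁ = 3.50 + j8.65 Ω, |Z₁| = 9.33 Ω
Branch 2 (−jX_C): Z₂ = −j28.2 Ω
Parallel: Z = Z₁Z₂/(Z₁+Z₂), |Z| = 13.2 Ω, ∠Z = 57.8°
cos φ = cos(57.8°) = 0.532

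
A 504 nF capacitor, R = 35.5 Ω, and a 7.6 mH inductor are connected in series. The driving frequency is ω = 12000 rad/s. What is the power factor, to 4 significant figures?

X_L = ωL = 91.20 Ω
X_C = 1/(ωC) = 165.3 Ω
Net reactance X = X_L − X_C = -74.14 Ω
Z = 35.50 − j74.14 Ω
|Z| = √(35.50² + 74.14²) = 82.20 Ω
∠Z = arctan(-74.14/35.50) = -64.41°
cos φ = cos(-64.41°) = 0.4319

0.4319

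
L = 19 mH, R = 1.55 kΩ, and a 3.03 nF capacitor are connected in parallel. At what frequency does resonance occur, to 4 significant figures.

ω₀ = 1/√(LC) = 1/√(0.019 × 3.03e-09) = 131800 rad/s
f₀ = ω₀/(2π) = 20.98 kHz

20.98 kHz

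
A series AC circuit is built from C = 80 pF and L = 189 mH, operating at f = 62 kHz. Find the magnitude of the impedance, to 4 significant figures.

ω = 2πf = 389600 rad/s
X_L = ωL = 73630 Ω
X_C = 1/(ωC) = 32090 Ω
Net reactance X = X_L − X_C = 41540 Ω
Z = j41540 Ω
|Z| = √(0² + 41540²) = 41540 Ω

41540 Ω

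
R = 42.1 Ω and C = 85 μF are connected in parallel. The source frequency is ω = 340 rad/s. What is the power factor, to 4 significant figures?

0.6350

X_C = 1/(ωC) = 34.60 Ω
Parallel: admittances add. Y = 1/R + jωC
Y = (0.02375 + j0.02890) S
|Y| = 0.03741 S → |Z| = 1/|Y| = 26.73 Ω, ∠Z = −∠Y = -50.58°
cos φ = cos(-50.58°) = 0.6350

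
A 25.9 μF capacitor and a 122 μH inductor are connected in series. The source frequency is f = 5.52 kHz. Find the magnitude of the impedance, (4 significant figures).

ω = 2πf = 34680 rad/s
X_L = ωL = 4.231 Ω
X_C = 1/(ωC) = 1.113 Ω
Net reactance X = X_L − X_C = 3.118 Ω
Z = j3.118 Ω
|Z| = √(0² + 3.118²) = 3.118 Ω

3.118 Ω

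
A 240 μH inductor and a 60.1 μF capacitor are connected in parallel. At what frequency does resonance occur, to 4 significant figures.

ω₀ = 1/√(LC) = 1/√(0.00024 × 6.01e-05) = 8326 rad/s
f₀ = ω₀/(2π) = 1.325 kHz

1.325 kHz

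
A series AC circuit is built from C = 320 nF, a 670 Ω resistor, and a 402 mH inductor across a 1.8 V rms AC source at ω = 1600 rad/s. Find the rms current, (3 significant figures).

1.22 mA

X_L = ωL = 643 Ω
X_C = 1/(ωC) = 1950 Ω
Net reactance X = X_L − X_C = -1310 Ω
Z = 670 − j1310 Ω
|Z| = √(670² + 1310²) = 1470 Ω
I = V/|Z| = 1.8/1470 = 1.22 mA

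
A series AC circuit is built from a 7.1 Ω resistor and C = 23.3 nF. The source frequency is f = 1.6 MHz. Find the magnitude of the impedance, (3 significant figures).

8.28 Ω

ω = 2πf = 1.005e+07 rad/s
X_C = 1/(ωC) = 4.27 Ω
Z = 7.10 − j4.27 Ω
|Z| = √(7.10² + 4.27²) = 8.28 Ω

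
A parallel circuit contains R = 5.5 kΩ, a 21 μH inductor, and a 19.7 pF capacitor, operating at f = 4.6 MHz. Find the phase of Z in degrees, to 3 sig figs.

80.4°

ω = 2πf = 2.89e+07 rad/s
X_L = ωL = 607 Ω
X_C = 1/(ωC) = 1760 Ω
Parallel: admittances add. Y = 1/R + 1/(jωL) + jωC
Y = (0.000182 − j0.00108) S
|Y| = 0.00109 S → |Z| = 1/|Y| = 915 Ω, ∠Z = −∠Y = 80.4°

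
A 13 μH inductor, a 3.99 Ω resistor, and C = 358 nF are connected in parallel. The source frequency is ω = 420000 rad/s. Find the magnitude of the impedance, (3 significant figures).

X_L = ωL = 5.46 Ω
X_C = 1/(ωC) = 6.65 Ω
Parallel: admittances add. Y = 1/R + 1/(jωL) + jωC
Y = (0.251 − j0.0328) S
|Y| = 0.253 S → |Z| = 1/|Y| = 3.96 Ω, ∠Z = −∠Y = 7.45°

3.96 Ω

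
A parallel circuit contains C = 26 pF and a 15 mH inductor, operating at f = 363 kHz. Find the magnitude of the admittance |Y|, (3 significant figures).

ω = 2πf = 2.281e+06 rad/s
X_L = ωL = 34200 Ω
X_C = 1/(ωC) = 16900 Ω
Parallel: admittances add. Y = 1/(jωL) + jωC
Y = (0 + j3.01e-05) S
|Y| = 3.01e-05 S → |Z| = 1/|Y| = 33300 Ω, ∠Z = −∠Y = -90.0°

30.1 μS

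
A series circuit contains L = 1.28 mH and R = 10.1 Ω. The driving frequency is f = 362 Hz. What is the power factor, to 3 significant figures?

0.961

ω = 2πf = 2275 rad/s
X_L = ωL = 2.91 Ω
Z = 10.1 + j2.91 Ω
|Z| = √(10.1² + 2.91²) = 10.5 Ω
∠Z = arctan(2.91/10.1) = 16.1°
cos φ = cos(16.1°) = 0.961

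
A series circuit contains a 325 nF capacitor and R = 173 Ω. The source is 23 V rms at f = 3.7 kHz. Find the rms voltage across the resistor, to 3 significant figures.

ω = 2πf = 23250 rad/s
X_C = 1/(ωC) = 132 Ω
Z = 173 − j132 Ω
|Z| = √(173² + 132²) = 218 Ω
I = V/|Z| = 106 mA
V_R = I·|Z_R| = 0.106 × 173 = 18.3 V

18.3 V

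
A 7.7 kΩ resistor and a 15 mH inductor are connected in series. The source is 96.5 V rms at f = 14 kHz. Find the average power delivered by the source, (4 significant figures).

1.175 W

ω = 2πf = 87960 rad/s
X_L = ωL = 1319 Ω
Z = 7700 + j1319 Ω
|Z| = √(7700² + 1319²) = 7812 Ω
∠Z = arctan(1319/7700) = 9.724°
I = V/|Z| = 12.35 mA
P = VI cos φ = 96.5 × 0.01235 × cos(9.724°) = 1.175 W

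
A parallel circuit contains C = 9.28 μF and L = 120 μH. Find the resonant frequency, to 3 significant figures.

ω₀ = 1/√(LC) = 1/√(0.00012 × 9.28e-06) = 29970 rad/s
f₀ = ω₀/(2π) = 4.77 kHz

4.77 kHz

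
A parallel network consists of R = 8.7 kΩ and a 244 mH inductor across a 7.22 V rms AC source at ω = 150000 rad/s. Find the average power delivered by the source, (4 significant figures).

5.992 mW

X_L = ωL = 36600 Ω
Parallel: admittances add. Y = 1/R + 1/(jωL)
Y = (0.0001149 − j2.732e-05) S
|Y| = 0.0001181 S → |Z| = 1/|Y| = 8464 Ω, ∠Z = −∠Y = 13.37°
I = V/|Z| = 853.0 μA
P = VI cos φ = 7.22 × 0.0008530 × cos(13.37°) = 5.992 mW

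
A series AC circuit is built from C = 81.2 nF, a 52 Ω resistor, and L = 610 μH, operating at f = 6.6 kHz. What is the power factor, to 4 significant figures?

ω = 2πf = 41470 rad/s
X_L = ωL = 25.30 Ω
X_C = 1/(ωC) = 297.0 Ω
Net reactance X = X_L − X_C = -271.7 Ω
Z = 52.00 − j271.7 Ω
|Z| = √(52.00² + 271.7²) = 276.6 Ω
∠Z = arctan(-271.7/52.00) = -79.16°
cos φ = cos(-79.16°) = 0.1880

0.1880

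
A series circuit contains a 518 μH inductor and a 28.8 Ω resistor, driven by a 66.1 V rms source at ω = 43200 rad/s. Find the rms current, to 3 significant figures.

1.81 A

X_L = ωL = 22.4 Ω
Z = 28.8 + j22.4 Ω
|Z| = √(28.8² + 22.4²) = 36.5 Ω
I = V/|Z| = 66.1/36.5 = 1.81 A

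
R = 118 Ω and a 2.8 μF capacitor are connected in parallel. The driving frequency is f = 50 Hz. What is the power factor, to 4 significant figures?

ω = 2πf = 314.2 rad/s
X_C = 1/(ωC) = 1137 Ω
Parallel: admittances add. Y = 1/R + jωC
Y = (0.008475 + j0.0008796) S
|Y| = 0.008520 S → |Z| = 1/|Y| = 117.4 Ω, ∠Z = −∠Y = -5.926°
cos φ = cos(-5.926°) = 0.9947

0.9947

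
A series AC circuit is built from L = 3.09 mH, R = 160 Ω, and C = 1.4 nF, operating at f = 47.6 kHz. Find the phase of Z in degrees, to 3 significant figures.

ω = 2πf = 299100 rad/s
X_L = ωL = 924 Ω
X_C = 1/(ωC) = 2390 Ω
Net reactance X = X_L − X_C = -1460 Ω
Z = 160 − j1460 Ω
|Z| = √(160² + 1460²) = 1470 Ω
∠Z = arctan(-1460/160) = -83.8°

-83.8°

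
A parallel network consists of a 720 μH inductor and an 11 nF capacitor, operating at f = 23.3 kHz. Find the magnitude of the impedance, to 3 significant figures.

ω = 2πf = 146400 rad/s
X_L = ωL = 105 Ω
X_C = 1/(ωC) = 621 Ω
Parallel: admittances add. Y = 1/(jωL) + jωC
Y = (0 − j0.00788) S
|Y| = 0.00788 S → |Z| = 1/|Y| = 127 Ω, ∠Z = −∠Y = 90.0°

127 Ω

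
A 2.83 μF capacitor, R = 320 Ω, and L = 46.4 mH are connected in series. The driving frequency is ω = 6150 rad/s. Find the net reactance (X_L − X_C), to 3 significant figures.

228 Ω

X_L = ωL = 285 Ω
X_C = 1/(ωC) = 57.5 Ω
X = 285 − 57.5 = 228 Ω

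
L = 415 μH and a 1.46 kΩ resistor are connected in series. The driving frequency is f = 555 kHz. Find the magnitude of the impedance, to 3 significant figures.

ω = 2πf = 3.487e+06 rad/s
X_L = ωL = 1450 Ω
Z = 1460 + j1450 Ω
|Z| = √(1460² + 1450²) = 2060 Ω

2060 Ω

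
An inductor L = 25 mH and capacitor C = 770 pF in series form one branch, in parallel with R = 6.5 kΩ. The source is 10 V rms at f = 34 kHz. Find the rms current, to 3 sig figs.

13.6 mA

ω = 2πf = 213600 rad/s
X_L = ωL = 5340 Ω
X_C = 1/(ωC) = 6080 Ω
Branch 1: Z₁ = R = 6500 Ω
Branch 2 (series LC): Z₂ = j(X_L − X_C) = −j739 Ω
Parallel: Z = Z₁Z₂/(Z₁+Z₂), |Z| = 734 Ω, ∠Z = -83.5°
I = V/|Z| = 10/734 = 13.6 mA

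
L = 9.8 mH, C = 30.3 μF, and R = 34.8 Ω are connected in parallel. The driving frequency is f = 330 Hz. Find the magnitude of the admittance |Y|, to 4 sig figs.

ω = 2πf = 2073 rad/s
X_L = ωL = 20.32 Ω
X_C = 1/(ωC) = 15.92 Ω
Parallel: admittances add. Y = 1/R + 1/(jωL) + jωC
Y = (0.02874 + j0.01361) S
|Y| = 0.03180 S → |Z| = 1/|Y| = 31.45 Ω, ∠Z = −∠Y = -25.35°

31.80 mS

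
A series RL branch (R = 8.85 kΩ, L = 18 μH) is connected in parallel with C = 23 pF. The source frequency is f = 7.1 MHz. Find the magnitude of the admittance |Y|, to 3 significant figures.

1.02 mS

ω = 2πf = 4.461e+07 rad/s
X_L = ωL = 803 Ω
X_C = 1/(ωC) = 975 Ω
Branch 1 (R+jX_L): Z₁ = 8850 + j803 Ω, |Z₁| = 8890 Ω
Branch 2 (−jX_C): Z₂ = −j975 Ω
Parallel: Z = Z₁Z₂/(Z₁+Z₂), |Z| = 978 Ω, ∠Z = -83.7°
|Y| = 1/|Z| = 1.02 mS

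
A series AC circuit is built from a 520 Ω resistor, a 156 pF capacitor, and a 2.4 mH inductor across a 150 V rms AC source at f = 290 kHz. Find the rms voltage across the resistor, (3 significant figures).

77.9 V

ω = 2πf = 1.822e+06 rad/s
X_L = ωL = 4370 Ω
X_C = 1/(ωC) = 3520 Ω
Net reactance X = X_L − X_C = 855 Ω
Z = 520 + j855 Ω
|Z| = √(520² + 855²) = 1000 Ω
I = V/|Z| = 150 mA
V_R = I·|Z_R| = 0.150 × 520 = 77.9 V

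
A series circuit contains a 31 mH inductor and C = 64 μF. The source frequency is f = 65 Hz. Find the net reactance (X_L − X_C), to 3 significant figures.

-25.6 Ω

ω = 2πf = 408.4 rad/s
X_L = ωL = 12.7 Ω
X_C = 1/(ωC) = 38.3 Ω
X = 12.7 − 38.3 = -25.6 Ω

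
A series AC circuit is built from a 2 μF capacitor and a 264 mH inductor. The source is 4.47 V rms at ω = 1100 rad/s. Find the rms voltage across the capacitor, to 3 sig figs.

X_L = ωL = 290 Ω
X_C = 1/(ωC) = 455 Ω
Net reactance X = X_L − X_C = -164 Ω
Z = − j164 Ω
|Z| = √(0² + 164²) = 164 Ω
I = V/|Z| = 27.2 mA
V_C = I·|Z_C| = 0.0272 × 455 = 12.4 V

12.4 V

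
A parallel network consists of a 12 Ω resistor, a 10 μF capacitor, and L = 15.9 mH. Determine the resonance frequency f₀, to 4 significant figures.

ω₀ = 1/√(LC) = 1/√(0.0159 × 1e-05) = 2508 rad/s
f₀ = ω₀/(2π) = 399.1 Hz

399.1 Hz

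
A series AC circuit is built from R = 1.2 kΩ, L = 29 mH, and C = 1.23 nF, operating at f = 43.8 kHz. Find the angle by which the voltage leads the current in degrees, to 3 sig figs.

ω = 2πf = 275200 rad/s
X_L = ωL = 7980 Ω
X_C = 1/(ωC) = 2950 Ω
Net reactance X = X_L − X_C = 5030 Ω
Z = 1200 + j5030 Ω
|Z| = √(1200² + 5030²) = 5170 Ω
∠Z = arctan(5030/1200) = 76.6°

76.6°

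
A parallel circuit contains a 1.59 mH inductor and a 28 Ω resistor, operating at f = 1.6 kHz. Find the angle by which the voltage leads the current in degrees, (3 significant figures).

ω = 2πf = 10050 rad/s
X_L = ωL = 16.0 Ω
Parallel: admittances add. Y = 1/R + 1/(jωL)
Y = (0.0357 − j0.0626) S
|Y| = 0.0720 S → |Z| = 1/|Y| = 13.9 Ω, ∠Z = −∠Y = 60.3°

60.3°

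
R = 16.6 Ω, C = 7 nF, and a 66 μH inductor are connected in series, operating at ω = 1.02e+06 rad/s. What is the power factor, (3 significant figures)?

X_L = ωL = 67.3 Ω
X_C = 1/(ωC) = 140 Ω
Net reactance X = X_L − X_C = -72.7 Ω
Z = 16.6 − j72.7 Ω
|Z| = √(16.6² + 72.7²) = 74.6 Ω
∠Z = arctan(-72.7/16.6) = -77.1°
cos φ = cos(-77.1°) = 0.223

0.223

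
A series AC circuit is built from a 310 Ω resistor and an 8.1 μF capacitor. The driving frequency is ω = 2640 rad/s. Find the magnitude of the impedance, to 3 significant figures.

X_C = 1/(ωC) = 46.8 Ω
Z = 310 − j46.8 Ω
|Z| = √(310² + 46.8²) = 314 Ω

314 Ω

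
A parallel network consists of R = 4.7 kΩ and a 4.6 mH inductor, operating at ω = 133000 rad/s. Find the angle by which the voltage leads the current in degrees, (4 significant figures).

X_L = ωL = 611.8 Ω
Parallel: admittances add. Y = 1/R + 1/(jωL)
Y = (0.0002128 − j0.001635) S
|Y| = 0.001648 S → |Z| = 1/|Y| = 606.7 Ω, ∠Z = −∠Y = 82.58°

82.58°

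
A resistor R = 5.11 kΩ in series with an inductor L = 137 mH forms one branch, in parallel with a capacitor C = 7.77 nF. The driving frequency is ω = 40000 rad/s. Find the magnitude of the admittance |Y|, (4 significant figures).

231.8 μS

X_L = ωL = 5480 Ω
X_C = 1/(ωC) = 3218 Ω
Branch 1 (R+jX_L): Z₁ = 5110 + j5480 Ω, |Z₁| = 7493 Ω
Branch 2 (−jX_C): Z₂ = −j3218 Ω
Parallel: Z = Z₁Z₂/(Z₁+Z₂), |Z| = 4314 Ω, ∠Z = -66.88°
|Y| = 1/|Z| = 231.8 μS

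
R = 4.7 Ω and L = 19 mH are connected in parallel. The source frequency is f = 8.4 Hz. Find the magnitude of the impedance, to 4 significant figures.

ω = 2πf = 52.78 rad/s
X_L = ωL = 1.003 Ω
Parallel: admittances add. Y = 1/R + 1/(jωL)
Y = (0.2128 − j0.9972) S
|Y| = 1.020 S → |Z| = 1/|Y| = 0.9807 Ω, ∠Z = −∠Y = 77.96°

0.9807 Ω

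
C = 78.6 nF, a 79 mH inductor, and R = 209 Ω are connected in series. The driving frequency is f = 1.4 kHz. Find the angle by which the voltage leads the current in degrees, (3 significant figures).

-74.5°

ω = 2πf = 8796 rad/s
X_L = ωL = 695 Ω
X_C = 1/(ωC) = 1450 Ω
Net reactance X = X_L − X_C = -751 Ω
Z = 209 − j751 Ω
|Z| = √(209² + 751²) = 780 Ω
∠Z = arctan(-751/209) = -74.5°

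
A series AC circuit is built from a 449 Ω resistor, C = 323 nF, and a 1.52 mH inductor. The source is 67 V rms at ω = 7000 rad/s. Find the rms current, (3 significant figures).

108 mA

X_L = ωL = 10.6 Ω
X_C = 1/(ωC) = 442 Ω
Net reactance X = X_L − X_C = -432 Ω
Z = 449 − j432 Ω
|Z| = √(449² + 432²) = 623 Ω
I = V/|Z| = 67/623 = 108 mA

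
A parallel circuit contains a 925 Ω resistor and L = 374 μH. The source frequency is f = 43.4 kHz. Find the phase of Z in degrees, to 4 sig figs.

83.71°

ω = 2πf = 272700 rad/s
X_L = ωL = 102.0 Ω
Parallel: admittances add. Y = 1/R + 1/(jωL)
Y = (0.001081 − j0.009805) S
|Y| = 0.009865 S → |Z| = 1/|Y| = 101.4 Ω, ∠Z = −∠Y = 83.71°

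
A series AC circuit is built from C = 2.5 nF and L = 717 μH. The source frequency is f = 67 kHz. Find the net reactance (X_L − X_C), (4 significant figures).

-648.3 Ω

ω = 2πf = 421000 rad/s
X_L = ωL = 301.8 Ω
X_C = 1/(ωC) = 950.2 Ω
X = 301.8 − 950.2 = -648.3 Ω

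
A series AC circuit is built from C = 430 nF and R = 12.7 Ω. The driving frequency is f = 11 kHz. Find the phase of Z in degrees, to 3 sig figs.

ω = 2πf = 69120 rad/s
X_C = 1/(ωC) = 33.6 Ω
Z = 12.7 − j33.6 Ω
|Z| = √(12.7² + 33.6²) = 36.0 Ω
∠Z = arctan(-33.6/12.7) = -69.3°

-69.3°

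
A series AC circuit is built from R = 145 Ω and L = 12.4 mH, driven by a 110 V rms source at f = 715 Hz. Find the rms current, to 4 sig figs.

ω = 2πf = 4492 rad/s
X_L = ωL = 55.71 Ω
Z = 145.0 + j55.71 Ω
|Z| = √(145.0² + 55.71²) = 155.3 Ω
I = V/|Z| = 110/155.3 = 708.2 mA

708.2 mA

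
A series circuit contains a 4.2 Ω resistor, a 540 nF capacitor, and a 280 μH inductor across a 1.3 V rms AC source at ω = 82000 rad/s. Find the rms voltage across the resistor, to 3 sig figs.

1.29 V

X_L = ωL = 23.0 Ω
X_C = 1/(ωC) = 22.6 Ω
Net reactance X = X_L − X_C = 0.376 Ω
Z = 4.20 + j0.376 Ω
|Z| = √(4.20² + 0.376²) = 4.22 Ω
I = V/|Z| = 308 mA
V_R = I·|Z_R| = 0.308 × 4.20 = 1.29 V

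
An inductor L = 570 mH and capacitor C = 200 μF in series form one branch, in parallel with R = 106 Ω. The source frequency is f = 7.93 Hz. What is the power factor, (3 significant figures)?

ω = 2πf = 49.83 rad/s
X_L = ωL = 28.4 Ω
X_C = 1/(ωC) = 100 Ω
Branch 1: Z₁ = R = 106 Ω
Branch 2 (series LC): Z₂ = j(X_L − X_C) = −j71.9 Ω
Parallel: Z = Z₁Z₂/(Z₁+Z₂), |Z| = 59.5 Ω, ∠Z = -55.8°
cos φ = cos(-55.8°) = 0.562

0.562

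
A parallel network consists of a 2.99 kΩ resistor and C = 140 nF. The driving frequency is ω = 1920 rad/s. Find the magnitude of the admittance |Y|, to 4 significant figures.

429.1 μS

X_C = 1/(ωC) = 3720 Ω
Parallel: admittances add. Y = 1/R + jωC
Y = (0.0003344 + j0.0002688) S
|Y| = 0.0004291 S → |Z| = 1/|Y| = 2331 Ω, ∠Z = −∠Y = -38.79°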